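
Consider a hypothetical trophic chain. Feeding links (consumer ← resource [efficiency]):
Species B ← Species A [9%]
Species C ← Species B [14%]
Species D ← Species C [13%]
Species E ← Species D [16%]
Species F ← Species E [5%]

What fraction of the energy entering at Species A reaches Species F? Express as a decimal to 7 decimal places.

0.0000131

Product of link efficiencies: 0.09 × 0.14 × 0.13 × 0.16 × 0.05 = 0.000013104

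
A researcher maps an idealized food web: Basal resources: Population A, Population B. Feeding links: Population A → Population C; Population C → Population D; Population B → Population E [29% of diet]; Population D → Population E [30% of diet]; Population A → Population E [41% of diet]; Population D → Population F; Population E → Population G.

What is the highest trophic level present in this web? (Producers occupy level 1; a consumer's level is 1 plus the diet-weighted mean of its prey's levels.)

Population C: 1 + 1 = 2
Population D: 1 + 2 = 3
Population E: 1 + (0.29×1 + 0.3×3 + 0.41×1) = 2.6
Population F: 1 + 3 = 4
Population G: 1 + 2.6 = 3.6

4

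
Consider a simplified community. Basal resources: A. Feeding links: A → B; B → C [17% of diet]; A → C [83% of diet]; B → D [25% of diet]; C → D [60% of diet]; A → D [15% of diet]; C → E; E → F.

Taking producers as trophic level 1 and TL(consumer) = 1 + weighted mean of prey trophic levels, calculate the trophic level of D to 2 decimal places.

B: 1 + 1 = 2
C: 1 + (0.17×2 + 0.83×1) = 2.17
D: 1 + (0.25×2 + 0.6×2.17 + 0.15×1) = 2.952
E: 1 + 2.17 = 3.17
F: 1 + 3.17 = 4.17

2.95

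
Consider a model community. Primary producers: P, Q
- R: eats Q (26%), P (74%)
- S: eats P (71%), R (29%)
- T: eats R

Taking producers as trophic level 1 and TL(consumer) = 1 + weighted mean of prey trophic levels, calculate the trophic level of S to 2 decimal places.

R: 1 + (0.26×1 + 0.74×1) = 2
S: 1 + (0.71×1 + 0.29×2) = 2.29
T: 1 + 2 = 3

2.29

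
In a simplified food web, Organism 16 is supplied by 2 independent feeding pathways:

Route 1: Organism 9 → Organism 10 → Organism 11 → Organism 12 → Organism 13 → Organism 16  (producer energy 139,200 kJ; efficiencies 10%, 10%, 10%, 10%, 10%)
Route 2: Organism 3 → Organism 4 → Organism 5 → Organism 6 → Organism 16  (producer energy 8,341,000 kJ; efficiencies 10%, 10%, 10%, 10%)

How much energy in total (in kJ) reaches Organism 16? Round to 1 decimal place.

Route 1: 139200 × 0.1 × 0.1 × 0.1 × 0.1 × 0.1 = 1.392 kJ
Route 2: 8341000 × 0.1 × 0.1 × 0.1 × 0.1 = 834.1 kJ
Total at Organism 16: 1.392 + 834.1 = 835.492 kJ

835.5 kJ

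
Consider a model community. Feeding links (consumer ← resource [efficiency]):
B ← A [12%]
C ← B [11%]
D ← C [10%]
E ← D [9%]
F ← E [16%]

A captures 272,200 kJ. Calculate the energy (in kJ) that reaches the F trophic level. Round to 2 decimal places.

B: 272200 × 0.12 = 32664 kJ
C: 32664 × 0.11 = 3593.04 kJ
D: 3593.04 × 0.1 = 359.304 kJ
E: 359.304 × 0.09 = 32.33736 kJ
F: 32.33736 × 0.16 = 5.1739776 kJ

5.17 kJ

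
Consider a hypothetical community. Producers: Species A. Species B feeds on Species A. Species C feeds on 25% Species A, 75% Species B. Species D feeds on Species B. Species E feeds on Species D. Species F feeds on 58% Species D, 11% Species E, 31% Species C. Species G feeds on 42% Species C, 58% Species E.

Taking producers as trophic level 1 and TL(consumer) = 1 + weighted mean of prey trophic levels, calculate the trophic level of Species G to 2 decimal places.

Species B: 1 + 1 = 2
Species C: 1 + (0.25×1 + 0.75×2) = 2.75
Species D: 1 + 2 = 3
Species E: 1 + 3 = 4
Species F: 1 + (0.58×3 + 0.11×4 + 0.31×2.75) = 4.0325
Species G: 1 + (0.42×2.75 + 0.58×4) = 4.475

4.48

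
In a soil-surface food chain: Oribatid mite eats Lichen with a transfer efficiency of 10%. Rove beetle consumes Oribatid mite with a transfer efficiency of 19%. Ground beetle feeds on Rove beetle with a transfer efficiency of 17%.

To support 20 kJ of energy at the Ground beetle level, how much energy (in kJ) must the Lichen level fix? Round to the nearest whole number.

6192 kJ

Cumulative transfer efficiency: 0.1 × 0.19 × 0.17 = 0.00323
Lichen energy = 20 / 0.00323 = 6192 kJ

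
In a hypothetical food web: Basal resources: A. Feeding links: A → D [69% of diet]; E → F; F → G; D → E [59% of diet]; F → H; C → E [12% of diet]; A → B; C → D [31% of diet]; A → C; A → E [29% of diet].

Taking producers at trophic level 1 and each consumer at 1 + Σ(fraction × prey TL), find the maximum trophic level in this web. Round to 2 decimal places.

4.89

B: 1 + 1 = 2
C: 1 + 1 = 2
D: 1 + (0.31×2 + 0.69×1) = 2.31
E: 1 + (0.12×2 + 0.59×2.31 + 0.29×1) = 2.8929
F: 1 + 2.8929 = 3.8929
G: 1 + 3.8929 = 4.8929
H: 1 + 3.8929 = 4.8929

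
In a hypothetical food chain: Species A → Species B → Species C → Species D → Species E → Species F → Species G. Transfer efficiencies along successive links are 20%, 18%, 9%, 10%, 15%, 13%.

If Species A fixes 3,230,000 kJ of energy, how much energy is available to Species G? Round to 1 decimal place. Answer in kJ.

20.4 kJ

Species B: 3230000 × 0.2 = 646000 kJ
Species C: 646000 × 0.18 = 116280 kJ
Species D: 116280 × 0.09 = 10465.2 kJ
Species E: 10465.2 × 0.1 = 1046.52 kJ
Species F: 1046.52 × 0.15 = 156.978 kJ
Species G: 156.978 × 0.13 = 20.40714 kJ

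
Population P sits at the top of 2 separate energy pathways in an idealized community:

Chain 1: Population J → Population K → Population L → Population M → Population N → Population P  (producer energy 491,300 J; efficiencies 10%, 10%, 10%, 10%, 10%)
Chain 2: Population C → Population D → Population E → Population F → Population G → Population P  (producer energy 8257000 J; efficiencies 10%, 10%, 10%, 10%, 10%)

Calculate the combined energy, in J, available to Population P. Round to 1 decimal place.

Chain 1: 491300 × 0.1 × 0.1 × 0.1 × 0.1 × 0.1 = 4.913 J
Chain 2: 8257000 × 0.1 × 0.1 × 0.1 × 0.1 × 0.1 = 82.57 J
Total at Population P: 4.913 + 82.57 = 87.483 J

87.5 J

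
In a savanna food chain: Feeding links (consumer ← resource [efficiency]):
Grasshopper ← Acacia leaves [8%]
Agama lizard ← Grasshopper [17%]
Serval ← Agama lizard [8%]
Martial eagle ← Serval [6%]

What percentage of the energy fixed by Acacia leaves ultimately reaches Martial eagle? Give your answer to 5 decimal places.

0.00653%

Product of link efficiencies: 0.08 × 0.17 × 0.08 × 0.06 = 0.00006528
As a percentage: 0.00006528 × 100 = 0.00653%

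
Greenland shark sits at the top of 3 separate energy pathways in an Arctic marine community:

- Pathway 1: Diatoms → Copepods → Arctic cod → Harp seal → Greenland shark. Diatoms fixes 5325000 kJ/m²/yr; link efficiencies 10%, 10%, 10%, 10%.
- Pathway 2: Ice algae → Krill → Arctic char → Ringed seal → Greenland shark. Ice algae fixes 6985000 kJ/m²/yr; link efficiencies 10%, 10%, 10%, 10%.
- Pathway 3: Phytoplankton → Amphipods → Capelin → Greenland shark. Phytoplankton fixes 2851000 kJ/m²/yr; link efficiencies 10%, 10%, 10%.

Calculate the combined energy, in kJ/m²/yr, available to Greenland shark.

4082 kJ/m²/yr

Pathway 1: 5325000 × 0.1 × 0.1 × 0.1 × 0.1 = 532.5 kJ/m²/yr
Pathway 2: 6985000 × 0.1 × 0.1 × 0.1 × 0.1 = 698.5 kJ/m²/yr
Pathway 3: 2851000 × 0.1 × 0.1 × 0.1 = 2851 kJ/m²/yr
Total at Greenland shark: 532.5 + 698.5 + 2851 = 4082 kJ/m²/yr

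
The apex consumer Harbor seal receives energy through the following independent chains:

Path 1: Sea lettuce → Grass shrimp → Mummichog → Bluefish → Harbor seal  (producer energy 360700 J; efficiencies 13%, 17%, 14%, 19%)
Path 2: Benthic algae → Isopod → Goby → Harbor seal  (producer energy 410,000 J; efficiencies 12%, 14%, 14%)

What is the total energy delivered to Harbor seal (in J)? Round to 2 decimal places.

Path 1: 360700 × 0.13 × 0.17 × 0.14 × 0.19 = 212.041102 J
Path 2: 410000 × 0.12 × 0.14 × 0.14 = 964.32 J
Total at Harbor seal: 212.041102 + 964.32 = 1176.361102 J

1176.36 J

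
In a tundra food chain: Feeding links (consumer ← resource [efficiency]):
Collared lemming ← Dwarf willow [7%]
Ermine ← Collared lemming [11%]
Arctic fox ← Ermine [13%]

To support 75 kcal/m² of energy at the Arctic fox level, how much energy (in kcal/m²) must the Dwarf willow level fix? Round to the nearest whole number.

Cumulative transfer efficiency: 0.07 × 0.11 × 0.13 = 0.001001
Dwarf willow energy = 75 / 0.001001 = 74925 kcal/m²

74925 kcal/m²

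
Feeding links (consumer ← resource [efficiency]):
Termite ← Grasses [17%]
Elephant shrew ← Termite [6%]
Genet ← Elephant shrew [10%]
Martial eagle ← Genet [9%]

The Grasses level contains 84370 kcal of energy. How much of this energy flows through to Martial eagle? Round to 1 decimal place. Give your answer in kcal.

7.7 kcal

Termite: 84370 × 0.17 = 14342.9 kcal
Elephant shrew: 14342.9 × 0.06 = 860.574 kcal
Genet: 860.574 × 0.1 = 86.0574 kcal
Martial eagle: 86.0574 × 0.09 = 7.745166 kcal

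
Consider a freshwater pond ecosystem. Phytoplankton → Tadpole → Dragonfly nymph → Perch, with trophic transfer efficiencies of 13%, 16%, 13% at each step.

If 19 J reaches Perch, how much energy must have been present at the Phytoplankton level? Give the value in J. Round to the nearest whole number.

Cumulative transfer efficiency: 0.13 × 0.16 × 0.13 = 0.002704
Phytoplankton energy = 19 / 0.002704 = 7027 J

7027 J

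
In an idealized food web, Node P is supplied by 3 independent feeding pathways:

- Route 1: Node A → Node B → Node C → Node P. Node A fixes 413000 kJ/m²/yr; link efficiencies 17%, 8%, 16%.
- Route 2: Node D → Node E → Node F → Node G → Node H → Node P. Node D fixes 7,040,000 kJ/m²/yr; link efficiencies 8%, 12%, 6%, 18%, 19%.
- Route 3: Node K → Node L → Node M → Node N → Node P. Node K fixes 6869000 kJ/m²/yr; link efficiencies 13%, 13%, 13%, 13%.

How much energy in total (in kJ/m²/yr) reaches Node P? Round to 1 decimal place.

Route 1: 413000 × 0.17 × 0.08 × 0.16 = 898.688 kJ/m²/yr
Route 2: 7040000 × 0.08 × 0.12 × 0.06 × 0.18 × 0.19 = 138.682368 kJ/m²/yr
Route 3: 6869000 × 0.13 × 0.13 × 0.13 × 0.13 = 1961.85509 kJ/m²/yr
Total at Node P: 898.688 + 138.682368 + 1961.85509 = 2999.225458 kJ/m²/yr

2999.2 kJ/m²/yr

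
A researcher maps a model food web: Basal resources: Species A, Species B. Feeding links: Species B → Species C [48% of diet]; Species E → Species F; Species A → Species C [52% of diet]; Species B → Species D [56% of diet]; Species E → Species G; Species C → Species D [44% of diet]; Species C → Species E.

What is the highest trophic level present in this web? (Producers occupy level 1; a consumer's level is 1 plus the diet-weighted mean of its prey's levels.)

Species C: 1 + (0.52×1 + 0.48×1) = 2
Species D: 1 + (0.56×1 + 0.44×2) = 2.44
Species E: 1 + 2 = 3
Species F: 1 + 3 = 4
Species G: 1 + 3 = 4

4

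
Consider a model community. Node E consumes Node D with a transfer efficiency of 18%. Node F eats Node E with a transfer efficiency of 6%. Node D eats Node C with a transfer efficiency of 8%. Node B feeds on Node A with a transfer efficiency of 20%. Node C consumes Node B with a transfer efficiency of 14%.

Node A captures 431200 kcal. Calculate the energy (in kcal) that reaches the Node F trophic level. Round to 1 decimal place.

Node B: 431200 × 0.2 = 86240 kcal
Node C: 86240 × 0.14 = 12073.6 kcal
Node D: 12073.6 × 0.08 = 965.888 kcal
Node E: 965.888 × 0.18 = 173.85984 kcal
Node F: 173.85984 × 0.06 = 10.4315904 kcal

10.4 kcal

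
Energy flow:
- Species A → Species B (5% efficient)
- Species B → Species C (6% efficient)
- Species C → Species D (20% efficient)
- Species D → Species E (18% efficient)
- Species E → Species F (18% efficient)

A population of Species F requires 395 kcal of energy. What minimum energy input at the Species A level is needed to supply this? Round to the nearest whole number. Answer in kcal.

Cumulative transfer efficiency: 0.05 × 0.06 × 0.2 × 0.18 × 0.18 = 0.00001944
Species A energy = 395 / 0.00001944 = 20318930 kcal

20318930 kcal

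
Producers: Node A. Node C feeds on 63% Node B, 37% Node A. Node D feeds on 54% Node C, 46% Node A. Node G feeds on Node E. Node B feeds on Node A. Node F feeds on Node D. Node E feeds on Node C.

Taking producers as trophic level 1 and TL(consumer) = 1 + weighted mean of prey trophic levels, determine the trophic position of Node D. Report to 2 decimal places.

Node B: 1 + 1 = 2
Node C: 1 + (0.63×2 + 0.37×1) = 2.63
Node D: 1 + (0.54×2.63 + 0.46×1) = 2.8802
Node E: 1 + 2.63 = 3.63
Node F: 1 + 2.8802 = 3.8802
Node G: 1 + 3.63 = 4.63

2.88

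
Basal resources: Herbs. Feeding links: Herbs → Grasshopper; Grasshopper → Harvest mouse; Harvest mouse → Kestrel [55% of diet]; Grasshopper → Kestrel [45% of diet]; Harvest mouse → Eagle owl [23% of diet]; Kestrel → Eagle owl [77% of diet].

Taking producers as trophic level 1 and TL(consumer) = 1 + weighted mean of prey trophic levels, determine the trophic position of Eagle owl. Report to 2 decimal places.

4.42

Grasshopper: 1 + 1 = 2
Harvest mouse: 1 + 2 = 3
Kestrel: 1 + (0.55×3 + 0.45×2) = 3.55
Eagle owl: 1 + (0.23×3 + 0.77×3.55) = 4.4235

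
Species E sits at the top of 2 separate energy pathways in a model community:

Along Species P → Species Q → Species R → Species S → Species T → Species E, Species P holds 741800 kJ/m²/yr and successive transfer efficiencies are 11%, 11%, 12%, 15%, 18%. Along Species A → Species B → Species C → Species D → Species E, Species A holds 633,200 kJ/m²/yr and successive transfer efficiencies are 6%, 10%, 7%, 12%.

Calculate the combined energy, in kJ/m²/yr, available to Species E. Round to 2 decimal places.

60.99 kJ/m²/yr

Via Species P: 741800 × 0.11 × 0.11 × 0.12 × 0.15 × 0.18 = 29.0815272 kJ/m²/yr
Via Species A: 633200 × 0.06 × 0.1 × 0.07 × 0.12 = 31.91328 kJ/m²/yr
Total at Species E: 29.0815272 + 31.91328 = 60.9948072 kJ/m²/yr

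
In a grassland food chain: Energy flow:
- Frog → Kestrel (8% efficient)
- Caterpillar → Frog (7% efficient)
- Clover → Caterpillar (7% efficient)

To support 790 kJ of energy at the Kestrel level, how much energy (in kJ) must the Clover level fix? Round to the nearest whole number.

2015306 kJ

Cumulative transfer efficiency: 0.07 × 0.07 × 0.08 = 0.000392
Clover energy = 790 / 0.000392 = 2015306 kJ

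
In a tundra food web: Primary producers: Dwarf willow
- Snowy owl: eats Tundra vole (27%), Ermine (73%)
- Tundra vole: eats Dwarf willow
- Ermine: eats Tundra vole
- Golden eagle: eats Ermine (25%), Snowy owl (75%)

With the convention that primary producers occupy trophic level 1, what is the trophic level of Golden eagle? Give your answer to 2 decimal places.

4.55

Tundra vole: 1 + 1 = 2
Ermine: 1 + 2 = 3
Snowy owl: 1 + (0.27×2 + 0.73×3) = 3.73
Golden eagle: 1 + (0.25×3 + 0.75×3.73) = 4.5475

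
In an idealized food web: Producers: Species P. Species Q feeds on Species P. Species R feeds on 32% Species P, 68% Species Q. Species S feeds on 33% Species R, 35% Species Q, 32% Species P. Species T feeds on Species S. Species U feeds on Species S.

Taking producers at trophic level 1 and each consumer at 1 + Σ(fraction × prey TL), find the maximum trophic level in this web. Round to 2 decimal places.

3.90

Species Q: 1 + 1 = 2
Species R: 1 + (0.32×1 + 0.68×2) = 2.68
Species S: 1 + (0.33×2.68 + 0.35×2 + 0.32×1) = 2.9044
Species T: 1 + 2.9044 = 3.9044
Species U: 1 + 2.9044 = 3.9044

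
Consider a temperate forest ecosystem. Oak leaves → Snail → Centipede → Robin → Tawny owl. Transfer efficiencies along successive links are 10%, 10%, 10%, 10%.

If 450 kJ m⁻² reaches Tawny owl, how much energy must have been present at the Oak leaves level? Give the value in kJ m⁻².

Cumulative transfer efficiency: 0.1 × 0.1 × 0.1 × 0.1 = 0.0001
Oak leaves energy = 450 / 0.0001 = 4500000 kJ m⁻²

4500000 kJ m⁻²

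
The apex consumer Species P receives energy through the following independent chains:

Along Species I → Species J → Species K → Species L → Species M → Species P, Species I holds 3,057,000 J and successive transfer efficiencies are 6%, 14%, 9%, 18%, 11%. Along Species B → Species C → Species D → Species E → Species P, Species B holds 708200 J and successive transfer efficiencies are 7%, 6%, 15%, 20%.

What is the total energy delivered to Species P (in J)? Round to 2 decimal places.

134.99 J

Via Species I: 3057000 × 0.06 × 0.14 × 0.09 × 0.18 × 0.11 = 45.7596216 J
Via Species B: 708200 × 0.07 × 0.06 × 0.15 × 0.2 = 89.2332 J
Total at Species P: 45.7596216 + 89.2332 = 134.9928216 J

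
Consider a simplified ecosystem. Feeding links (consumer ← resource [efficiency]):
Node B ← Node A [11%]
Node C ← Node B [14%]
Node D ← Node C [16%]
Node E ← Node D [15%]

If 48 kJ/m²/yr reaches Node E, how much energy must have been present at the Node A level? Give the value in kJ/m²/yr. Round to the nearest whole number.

129870 kJ/m²/yr

Cumulative transfer efficiency: 0.11 × 0.14 × 0.16 × 0.15 = 0.0003696
Node A energy = 48 / 0.0003696 = 129870 kJ/m²/yr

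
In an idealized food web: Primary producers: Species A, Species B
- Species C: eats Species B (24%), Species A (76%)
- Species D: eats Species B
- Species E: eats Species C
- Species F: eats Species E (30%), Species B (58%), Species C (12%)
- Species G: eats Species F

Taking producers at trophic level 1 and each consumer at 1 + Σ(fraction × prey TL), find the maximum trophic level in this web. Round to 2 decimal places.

3.72

Species C: 1 + (0.24×1 + 0.76×1) = 2
Species D: 1 + 1 = 2
Species E: 1 + 2 = 3
Species F: 1 + (0.3×3 + 0.58×1 + 0.12×2) = 2.72
Species G: 1 + 2.72 = 3.72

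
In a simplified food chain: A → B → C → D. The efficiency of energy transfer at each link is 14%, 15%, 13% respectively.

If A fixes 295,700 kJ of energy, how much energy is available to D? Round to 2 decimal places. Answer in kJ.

B: 295700 × 0.14 = 41398 kJ
C: 41398 × 0.15 = 6209.7 kJ
D: 6209.7 × 0.13 = 807.261 kJ

807.26 kJ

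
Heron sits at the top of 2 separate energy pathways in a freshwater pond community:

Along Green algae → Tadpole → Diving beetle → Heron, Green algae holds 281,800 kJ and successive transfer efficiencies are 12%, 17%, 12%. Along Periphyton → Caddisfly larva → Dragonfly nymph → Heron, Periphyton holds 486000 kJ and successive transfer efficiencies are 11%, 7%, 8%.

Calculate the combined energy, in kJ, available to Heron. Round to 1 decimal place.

989.2 kJ

Via Green algae: 281800 × 0.12 × 0.17 × 0.12 = 689.8464 kJ
Via Periphyton: 486000 × 0.11 × 0.07 × 0.08 = 299.376 kJ
Total at Heron: 689.8464 + 299.376 = 989.2224 kJ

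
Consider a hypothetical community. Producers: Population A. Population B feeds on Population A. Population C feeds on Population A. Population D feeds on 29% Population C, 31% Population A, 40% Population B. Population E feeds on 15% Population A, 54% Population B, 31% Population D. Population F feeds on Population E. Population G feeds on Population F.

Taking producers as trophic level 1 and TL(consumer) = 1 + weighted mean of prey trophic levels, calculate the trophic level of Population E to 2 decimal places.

3.06

Population B: 1 + 1 = 2
Population C: 1 + 1 = 2
Population D: 1 + (0.29×2 + 0.31×1 + 0.4×2) = 2.69
Population E: 1 + (0.15×1 + 0.54×2 + 0.31×2.69) = 3.0639
Population F: 1 + 3.0639 = 4.0639
Population G: 1 + 4.0639 = 5.0639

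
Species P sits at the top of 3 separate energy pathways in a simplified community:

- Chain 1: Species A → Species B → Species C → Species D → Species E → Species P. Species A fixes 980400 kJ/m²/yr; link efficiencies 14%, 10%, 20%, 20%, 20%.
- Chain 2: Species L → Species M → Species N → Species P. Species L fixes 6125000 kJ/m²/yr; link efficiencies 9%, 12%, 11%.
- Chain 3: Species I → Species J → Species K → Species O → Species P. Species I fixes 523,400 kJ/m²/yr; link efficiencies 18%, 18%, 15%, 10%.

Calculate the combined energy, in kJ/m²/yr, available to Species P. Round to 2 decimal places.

7640.68 kJ/m²/yr

Chain 1: 980400 × 0.14 × 0.1 × 0.2 × 0.2 × 0.2 = 109.8048 kJ/m²/yr
Chain 2: 6125000 × 0.09 × 0.12 × 0.11 = 7276.5 kJ/m²/yr
Chain 3: 523400 × 0.18 × 0.18 × 0.15 × 0.1 = 254.3724 kJ/m²/yr
Total at Species P: 109.8048 + 7276.5 + 254.3724 = 7640.6772 kJ/m²/yr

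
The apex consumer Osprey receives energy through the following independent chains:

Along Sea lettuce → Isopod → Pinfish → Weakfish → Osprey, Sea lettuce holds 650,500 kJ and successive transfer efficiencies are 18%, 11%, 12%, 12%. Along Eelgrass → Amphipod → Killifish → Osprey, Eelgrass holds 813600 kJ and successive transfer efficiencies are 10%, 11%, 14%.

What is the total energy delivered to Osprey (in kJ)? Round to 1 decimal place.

1438.4 kJ

Via Sea lettuce: 650500 × 0.18 × 0.11 × 0.12 × 0.12 = 185.47056 kJ
Via Eelgrass: 813600 × 0.1 × 0.11 × 0.14 = 1252.944 kJ
Total at Osprey: 185.47056 + 1252.944 = 1438.41456 kJ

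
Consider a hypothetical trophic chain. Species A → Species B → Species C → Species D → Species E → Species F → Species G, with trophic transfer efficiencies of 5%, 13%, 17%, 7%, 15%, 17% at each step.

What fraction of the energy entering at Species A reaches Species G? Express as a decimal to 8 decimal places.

Product of link efficiencies: 0.05 × 0.13 × 0.17 × 0.07 × 0.15 × 0.17 = 0.000001972425

0.00000197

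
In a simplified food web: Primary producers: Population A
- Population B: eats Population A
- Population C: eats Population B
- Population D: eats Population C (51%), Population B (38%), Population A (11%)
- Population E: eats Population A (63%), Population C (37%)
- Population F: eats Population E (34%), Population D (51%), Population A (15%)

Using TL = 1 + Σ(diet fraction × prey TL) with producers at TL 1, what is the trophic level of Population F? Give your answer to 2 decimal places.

Population B: 1 + 1 = 2
Population C: 1 + 2 = 3
Population D: 1 + (0.51×3 + 0.38×2 + 0.11×1) = 3.4
Population E: 1 + (0.63×1 + 0.37×3) = 2.74
Population F: 1 + (0.34×2.74 + 0.51×3.4 + 0.15×1) = 3.8156

3.82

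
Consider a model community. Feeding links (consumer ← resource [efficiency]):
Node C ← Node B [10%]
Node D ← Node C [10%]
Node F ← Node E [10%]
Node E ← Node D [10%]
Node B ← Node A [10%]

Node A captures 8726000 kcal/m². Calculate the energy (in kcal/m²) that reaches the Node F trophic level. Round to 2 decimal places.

87.26 kcal/m²

Node B: 8726000 × 0.1 = 872600 kcal/m²
Node C: 872600 × 0.1 = 87260 kcal/m²
Node D: 87260 × 0.1 = 8726 kcal/m²
Node E: 8726 × 0.1 = 872.6 kcal/m²
Node F: 872.6 × 0.1 = 87.26 kcal/m²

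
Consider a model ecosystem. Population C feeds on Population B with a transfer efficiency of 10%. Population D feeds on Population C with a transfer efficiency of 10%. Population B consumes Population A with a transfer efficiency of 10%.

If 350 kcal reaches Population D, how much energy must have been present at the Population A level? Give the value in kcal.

Cumulative transfer efficiency: 0.1 × 0.1 × 0.1 = 0.001
Population A energy = 350 / 0.001 = 350000 kcal

350000 kcal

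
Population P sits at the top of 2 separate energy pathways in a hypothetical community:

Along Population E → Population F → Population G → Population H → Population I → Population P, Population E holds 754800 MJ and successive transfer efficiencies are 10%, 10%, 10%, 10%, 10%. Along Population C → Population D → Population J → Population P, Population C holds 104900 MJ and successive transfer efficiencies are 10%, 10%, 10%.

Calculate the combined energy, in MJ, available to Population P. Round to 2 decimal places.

Via Population E: 754800 × 0.1 × 0.1 × 0.1 × 0.1 × 0.1 = 7.548 MJ
Via Population C: 104900 × 0.1 × 0.1 × 0.1 = 104.9 MJ
Total at Population P: 7.548 + 104.9 = 112.448 MJ

112.45 MJ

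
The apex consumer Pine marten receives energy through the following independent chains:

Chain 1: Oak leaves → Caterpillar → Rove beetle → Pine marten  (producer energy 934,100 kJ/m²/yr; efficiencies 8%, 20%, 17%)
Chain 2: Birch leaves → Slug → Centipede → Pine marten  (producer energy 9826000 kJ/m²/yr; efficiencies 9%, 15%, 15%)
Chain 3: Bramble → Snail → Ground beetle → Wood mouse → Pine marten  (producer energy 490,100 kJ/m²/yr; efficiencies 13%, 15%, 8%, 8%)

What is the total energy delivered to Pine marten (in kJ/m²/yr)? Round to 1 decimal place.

Chain 1: 934100 × 0.08 × 0.2 × 0.17 = 2540.752 kJ/m²/yr
Chain 2: 9826000 × 0.09 × 0.15 × 0.15 = 19897.65 kJ/m²/yr
Chain 3: 490100 × 0.13 × 0.15 × 0.08 × 0.08 = 61.16448 kJ/m²/yr
Total at Pine marten: 2540.752 + 19897.65 + 61.16448 = 22499.56648 kJ/m²/yr

22499.6 kJ/m²/yr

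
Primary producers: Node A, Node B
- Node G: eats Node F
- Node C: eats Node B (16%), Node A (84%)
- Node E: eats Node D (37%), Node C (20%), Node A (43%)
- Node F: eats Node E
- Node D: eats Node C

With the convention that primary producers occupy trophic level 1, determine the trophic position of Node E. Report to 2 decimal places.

Node C: 1 + (0.16×1 + 0.84×1) = 2
Node D: 1 + 2 = 3
Node E: 1 + (0.37×3 + 0.2×2 + 0.43×1) = 2.94
Node F: 1 + 2.94 = 3.94
Node G: 1 + 3.94 = 4.94

2.94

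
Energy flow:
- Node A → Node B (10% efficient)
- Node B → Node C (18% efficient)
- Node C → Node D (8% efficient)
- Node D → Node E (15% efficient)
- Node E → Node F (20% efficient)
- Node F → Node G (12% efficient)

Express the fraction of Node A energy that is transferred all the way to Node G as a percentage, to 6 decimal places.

Product of link efficiencies: 0.1 × 0.18 × 0.08 × 0.15 × 0.2 × 0.12 = 0.000005184
As a percentage: 0.000005184 × 100 = 0.000518%

0.000518%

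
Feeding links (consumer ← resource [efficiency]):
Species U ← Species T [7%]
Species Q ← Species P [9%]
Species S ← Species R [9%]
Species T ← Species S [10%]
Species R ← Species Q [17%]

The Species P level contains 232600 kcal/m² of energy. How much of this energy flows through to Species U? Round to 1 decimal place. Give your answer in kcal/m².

Species Q: 232600 × 0.09 = 20934 kcal/m²
Species R: 20934 × 0.17 = 3558.78 kcal/m²
Species S: 3558.78 × 0.09 = 320.2902 kcal/m²
Species T: 320.2902 × 0.1 = 32.02902 kcal/m²
Species U: 32.02902 × 0.07 = 2.2420314 kcal/m²

2.2 kcal/m²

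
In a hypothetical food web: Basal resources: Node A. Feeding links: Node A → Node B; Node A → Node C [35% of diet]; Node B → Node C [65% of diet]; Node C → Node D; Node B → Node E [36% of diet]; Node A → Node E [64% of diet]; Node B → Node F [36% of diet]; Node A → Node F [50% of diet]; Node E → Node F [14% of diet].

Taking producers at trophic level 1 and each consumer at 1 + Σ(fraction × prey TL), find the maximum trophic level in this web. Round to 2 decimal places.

3.65

Node B: 1 + 1 = 2
Node C: 1 + (0.35×1 + 0.65×2) = 2.65
Node D: 1 + 2.65 = 3.65
Node E: 1 + (0.36×2 + 0.64×1) = 2.36
Node F: 1 + (0.36×2 + 0.5×1 + 0.14×2.36) = 2.5504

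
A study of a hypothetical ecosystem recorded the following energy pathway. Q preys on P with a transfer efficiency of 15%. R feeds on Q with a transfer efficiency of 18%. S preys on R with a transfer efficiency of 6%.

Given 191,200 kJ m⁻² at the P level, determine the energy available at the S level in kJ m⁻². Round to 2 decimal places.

Q: 191200 × 0.15 = 28680 kJ m⁻²
R: 28680 × 0.18 = 5162.4 kJ m⁻²
S: 5162.4 × 0.06 = 309.744 kJ m⁻²

309.74 kJ m⁻²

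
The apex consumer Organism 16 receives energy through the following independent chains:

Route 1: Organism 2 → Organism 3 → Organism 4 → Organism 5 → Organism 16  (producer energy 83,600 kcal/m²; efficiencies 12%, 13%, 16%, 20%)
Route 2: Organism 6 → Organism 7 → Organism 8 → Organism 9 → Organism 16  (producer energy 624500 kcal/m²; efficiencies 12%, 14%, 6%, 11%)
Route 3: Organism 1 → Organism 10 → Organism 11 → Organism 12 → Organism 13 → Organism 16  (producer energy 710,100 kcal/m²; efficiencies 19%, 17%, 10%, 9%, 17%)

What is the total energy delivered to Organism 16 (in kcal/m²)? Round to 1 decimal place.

Route 1: 83600 × 0.12 × 0.13 × 0.16 × 0.2 = 41.73312 kcal/m²
Route 2: 624500 × 0.12 × 0.14 × 0.06 × 0.11 = 69.24456 kcal/m²
Route 3: 710100 × 0.19 × 0.17 × 0.1 × 0.09 × 0.17 = 35.0924319 kcal/m²
Total at Organism 16: 41.73312 + 69.24456 + 35.0924319 = 146.0701119 kcal/m²

146.1 kcal/m²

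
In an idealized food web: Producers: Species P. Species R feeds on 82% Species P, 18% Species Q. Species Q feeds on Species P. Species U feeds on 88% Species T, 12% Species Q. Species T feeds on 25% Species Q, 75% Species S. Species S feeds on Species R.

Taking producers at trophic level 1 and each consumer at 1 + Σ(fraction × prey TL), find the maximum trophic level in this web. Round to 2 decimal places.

4.66

Species Q: 1 + 1 = 2
Species R: 1 + (0.82×1 + 0.18×2) = 2.18
Species S: 1 + 2.18 = 3.18
Species T: 1 + (0.25×2 + 0.75×3.18) = 3.885
Species U: 1 + (0.88×3.885 + 0.12×2) = 4.6588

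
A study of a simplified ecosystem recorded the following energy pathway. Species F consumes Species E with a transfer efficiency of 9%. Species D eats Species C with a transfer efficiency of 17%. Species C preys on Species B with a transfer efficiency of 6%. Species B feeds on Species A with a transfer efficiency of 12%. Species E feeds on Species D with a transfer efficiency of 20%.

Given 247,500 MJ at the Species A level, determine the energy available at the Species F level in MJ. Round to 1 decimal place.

Species B: 247500 × 0.12 = 29700 MJ
Species C: 29700 × 0.06 = 1782 MJ
Species D: 1782 × 0.17 = 302.94 MJ
Species E: 302.94 × 0.2 = 60.588 MJ
Species F: 60.588 × 0.09 = 5.45292 MJ

5.5 MJ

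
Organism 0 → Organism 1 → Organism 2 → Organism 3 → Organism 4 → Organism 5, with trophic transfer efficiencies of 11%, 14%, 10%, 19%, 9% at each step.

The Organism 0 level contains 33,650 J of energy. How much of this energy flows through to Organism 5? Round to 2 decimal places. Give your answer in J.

0.89 J

Organism 1: 33650 × 0.11 = 3701.5 J
Organism 2: 3701.5 × 0.14 = 518.21 J
Organism 3: 518.21 × 0.1 = 51.821 J
Organism 4: 51.821 × 0.19 = 9.84599 J
Organism 5: 9.84599 × 0.09 = 0.8861391 J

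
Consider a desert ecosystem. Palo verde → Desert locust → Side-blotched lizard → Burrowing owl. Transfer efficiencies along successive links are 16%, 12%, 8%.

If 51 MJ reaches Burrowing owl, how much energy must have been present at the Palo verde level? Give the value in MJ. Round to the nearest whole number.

Cumulative transfer efficiency: 0.16 × 0.12 × 0.08 = 0.001536
Palo verde energy = 51 / 0.001536 = 33203 MJ

33203 MJ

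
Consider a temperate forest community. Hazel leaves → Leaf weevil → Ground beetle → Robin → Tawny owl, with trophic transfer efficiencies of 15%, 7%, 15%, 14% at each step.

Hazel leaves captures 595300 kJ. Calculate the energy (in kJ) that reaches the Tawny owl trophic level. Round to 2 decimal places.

Leaf weevil: 595300 × 0.15 = 89295 kJ
Ground beetle: 89295 × 0.07 = 6250.65 kJ
Robin: 6250.65 × 0.15 = 937.5975 kJ
Tawny owl: 937.5975 × 0.14 = 131.26365 kJ

131.26 kJ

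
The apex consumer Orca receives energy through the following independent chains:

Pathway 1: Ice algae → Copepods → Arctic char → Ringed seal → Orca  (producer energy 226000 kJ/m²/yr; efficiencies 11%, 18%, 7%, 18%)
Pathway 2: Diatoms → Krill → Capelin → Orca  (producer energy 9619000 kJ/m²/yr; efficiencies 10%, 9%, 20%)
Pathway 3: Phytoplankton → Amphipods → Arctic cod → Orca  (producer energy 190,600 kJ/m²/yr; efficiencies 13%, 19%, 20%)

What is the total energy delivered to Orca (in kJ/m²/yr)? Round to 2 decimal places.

Pathway 1: 226000 × 0.11 × 0.18 × 0.07 × 0.18 = 56.38248 kJ/m²/yr
Pathway 2: 9619000 × 0.1 × 0.09 × 0.2 = 17314.2 kJ/m²/yr
Pathway 3: 190600 × 0.13 × 0.19 × 0.2 = 941.564 kJ/m²/yr
Total at Orca: 56.38248 + 17314.2 + 941.564 = 18312.14648 kJ/m²/yr

18312.15 kJ/m²/yr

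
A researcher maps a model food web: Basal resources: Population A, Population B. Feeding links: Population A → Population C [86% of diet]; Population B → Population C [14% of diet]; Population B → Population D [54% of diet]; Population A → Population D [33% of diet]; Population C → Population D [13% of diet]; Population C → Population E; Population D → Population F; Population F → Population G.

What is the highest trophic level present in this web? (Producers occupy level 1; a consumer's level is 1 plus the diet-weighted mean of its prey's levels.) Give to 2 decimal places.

Population C: 1 + (0.86×1 + 0.14×1) = 2
Population D: 1 + (0.54×1 + 0.33×1 + 0.13×2) = 2.13
Population E: 1 + 2 = 3
Population F: 1 + 2.13 = 3.13
Population G: 1 + 3.13 = 4.13

4.13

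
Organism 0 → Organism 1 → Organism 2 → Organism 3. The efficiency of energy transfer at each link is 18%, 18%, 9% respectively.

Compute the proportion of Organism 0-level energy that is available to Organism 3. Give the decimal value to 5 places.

Product of link efficiencies: 0.18 × 0.18 × 0.09 = 0.002916

0.00292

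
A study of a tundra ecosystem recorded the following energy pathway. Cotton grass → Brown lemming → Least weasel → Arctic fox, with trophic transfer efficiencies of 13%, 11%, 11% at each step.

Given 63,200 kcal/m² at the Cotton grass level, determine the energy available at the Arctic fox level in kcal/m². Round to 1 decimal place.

Brown lemming: 63200 × 0.13 = 8216 kcal/m²
Least weasel: 8216 × 0.11 = 903.76 kcal/m²
Arctic fox: 903.76 × 0.11 = 99.4136 kcal/m²

99.4 kcal/m²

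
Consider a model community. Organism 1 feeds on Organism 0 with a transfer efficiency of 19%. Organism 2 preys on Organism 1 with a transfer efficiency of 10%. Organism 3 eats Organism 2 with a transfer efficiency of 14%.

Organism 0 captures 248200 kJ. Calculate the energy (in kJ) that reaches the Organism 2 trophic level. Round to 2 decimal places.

4715.80 kJ

Organism 1: 248200 × 0.19 = 47158 kJ
Organism 2: 47158 × 0.1 = 4715.8 kJ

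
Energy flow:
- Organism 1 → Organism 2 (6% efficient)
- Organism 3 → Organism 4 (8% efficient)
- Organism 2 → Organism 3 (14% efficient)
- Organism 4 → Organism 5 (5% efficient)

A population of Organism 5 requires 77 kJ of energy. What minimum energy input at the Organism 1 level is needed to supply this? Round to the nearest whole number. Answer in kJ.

Cumulative transfer efficiency: 0.06 × 0.14 × 0.08 × 0.05 = 0.0000336
Organism 1 energy = 77 / 0.0000336 = 2291667 kJ

2291667 kJ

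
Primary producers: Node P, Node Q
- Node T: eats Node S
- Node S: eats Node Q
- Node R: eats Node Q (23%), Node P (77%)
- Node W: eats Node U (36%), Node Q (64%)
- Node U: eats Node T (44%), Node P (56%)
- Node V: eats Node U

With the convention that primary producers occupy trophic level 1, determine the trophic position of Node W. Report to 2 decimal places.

2.68

Node R: 1 + (0.23×1 + 0.77×1) = 2
Node S: 1 + 1 = 2
Node T: 1 + 2 = 3
Node U: 1 + (0.44×3 + 0.56×1) = 2.88
Node V: 1 + 2.88 = 3.88
Node W: 1 + (0.36×2.88 + 0.64×1) = 2.6768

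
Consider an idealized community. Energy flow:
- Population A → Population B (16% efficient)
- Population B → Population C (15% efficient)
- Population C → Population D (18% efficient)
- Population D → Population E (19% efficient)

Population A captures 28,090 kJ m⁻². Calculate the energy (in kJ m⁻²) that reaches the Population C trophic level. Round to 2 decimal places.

Population B: 28090 × 0.16 = 4494.4 kJ m⁻²
Population C: 4494.4 × 0.15 = 674.16 kJ m⁻²

674.16 kJ m⁻²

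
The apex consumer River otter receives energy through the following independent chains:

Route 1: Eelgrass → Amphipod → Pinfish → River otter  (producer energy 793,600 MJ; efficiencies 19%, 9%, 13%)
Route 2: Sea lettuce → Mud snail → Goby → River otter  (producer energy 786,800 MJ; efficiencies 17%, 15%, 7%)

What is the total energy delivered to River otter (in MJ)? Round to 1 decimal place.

3168.6 MJ

Route 1: 793600 × 0.19 × 0.09 × 0.13 = 1764.1728 MJ
Route 2: 786800 × 0.17 × 0.15 × 0.07 = 1404.438 MJ
Total at River otter: 1764.1728 + 1404.438 = 3168.6108 MJ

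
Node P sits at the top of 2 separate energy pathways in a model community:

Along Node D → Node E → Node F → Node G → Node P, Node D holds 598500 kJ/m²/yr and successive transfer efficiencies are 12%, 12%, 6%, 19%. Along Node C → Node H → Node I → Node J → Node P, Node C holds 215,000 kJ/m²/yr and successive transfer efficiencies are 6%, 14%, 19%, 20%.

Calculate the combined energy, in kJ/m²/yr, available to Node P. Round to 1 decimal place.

166.9 kJ/m²/yr

Via Node D: 598500 × 0.12 × 0.12 × 0.06 × 0.19 = 98.24976 kJ/m²/yr
Via Node C: 215000 × 0.06 × 0.14 × 0.19 × 0.2 = 68.628 kJ/m²/yr
Total at Node P: 98.24976 + 68.628 = 166.87776 kJ/m²/yr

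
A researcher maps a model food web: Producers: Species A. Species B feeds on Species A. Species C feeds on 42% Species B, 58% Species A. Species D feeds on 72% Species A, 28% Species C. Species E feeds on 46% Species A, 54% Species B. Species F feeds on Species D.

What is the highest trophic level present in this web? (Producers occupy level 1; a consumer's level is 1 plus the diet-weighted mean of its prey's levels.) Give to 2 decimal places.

3.40

Species B: 1 + 1 = 2
Species C: 1 + (0.42×2 + 0.58×1) = 2.42
Species D: 1 + (0.72×1 + 0.28×2.42) = 2.3976
Species E: 1 + (0.46×1 + 0.54×2) = 2.54
Species F: 1 + 2.3976 = 3.3976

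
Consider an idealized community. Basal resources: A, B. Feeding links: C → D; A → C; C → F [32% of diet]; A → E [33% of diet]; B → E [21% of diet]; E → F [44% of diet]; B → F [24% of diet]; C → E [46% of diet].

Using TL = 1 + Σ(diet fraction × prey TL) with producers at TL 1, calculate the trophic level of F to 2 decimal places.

C: 1 + 1 = 2
D: 1 + 2 = 3
E: 1 + (0.46×2 + 0.21×1 + 0.33×1) = 2.46
F: 1 + (0.44×2.46 + 0.24×1 + 0.32×2) = 2.9624

2.96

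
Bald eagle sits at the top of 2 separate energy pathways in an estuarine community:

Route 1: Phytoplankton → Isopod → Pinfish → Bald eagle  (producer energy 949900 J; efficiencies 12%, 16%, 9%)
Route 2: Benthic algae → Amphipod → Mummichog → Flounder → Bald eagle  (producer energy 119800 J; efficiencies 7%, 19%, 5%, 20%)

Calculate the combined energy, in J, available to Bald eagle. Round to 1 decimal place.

1657.4 J

Route 1: 949900 × 0.12 × 0.16 × 0.09 = 1641.4272 J
Route 2: 119800 × 0.07 × 0.19 × 0.05 × 0.2 = 15.9334 J
Total at Bald eagle: 1641.4272 + 15.9334 = 1657.3606 J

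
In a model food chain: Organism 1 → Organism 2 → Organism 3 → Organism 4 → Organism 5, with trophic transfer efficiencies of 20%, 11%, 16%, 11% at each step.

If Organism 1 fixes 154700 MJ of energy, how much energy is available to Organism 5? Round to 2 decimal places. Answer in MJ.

Organism 2: 154700 × 0.2 = 30940 MJ
Organism 3: 30940 × 0.11 = 3403.4 MJ
Organism 4: 3403.4 × 0.16 = 544.544 MJ
Organism 5: 544.544 × 0.11 = 59.89984 MJ

59.90 MJ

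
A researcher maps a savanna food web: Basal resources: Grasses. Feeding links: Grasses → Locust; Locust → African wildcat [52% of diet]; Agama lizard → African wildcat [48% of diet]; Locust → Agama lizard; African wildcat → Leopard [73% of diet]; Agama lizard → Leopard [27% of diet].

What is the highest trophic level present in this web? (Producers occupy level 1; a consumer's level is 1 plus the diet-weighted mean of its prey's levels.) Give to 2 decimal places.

Locust: 1 + 1 = 2
Agama lizard: 1 + 2 = 3
African wildcat: 1 + (0.48×3 + 0.52×2) = 3.48
Leopard: 1 + (0.73×3.48 + 0.27×3) = 4.3504

4.35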